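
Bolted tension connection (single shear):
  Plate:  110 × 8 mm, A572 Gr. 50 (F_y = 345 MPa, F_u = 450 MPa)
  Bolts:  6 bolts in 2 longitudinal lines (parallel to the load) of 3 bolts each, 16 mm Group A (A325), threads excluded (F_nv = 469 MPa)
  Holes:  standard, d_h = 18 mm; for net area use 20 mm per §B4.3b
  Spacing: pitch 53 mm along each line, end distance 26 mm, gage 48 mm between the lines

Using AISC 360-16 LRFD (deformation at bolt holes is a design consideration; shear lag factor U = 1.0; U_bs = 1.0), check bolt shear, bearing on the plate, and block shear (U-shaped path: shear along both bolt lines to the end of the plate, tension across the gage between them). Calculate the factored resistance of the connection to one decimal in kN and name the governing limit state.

Bolt shear: A_b = π(16)²/4 = 201.06 mm². φR_n = 0.75 × 469 × 201.06 × 6 × 1 = 424.3 kN.
Bearing (8 mm plate, F_u = 450 MPa): end bolts L_c = 26 − 18/2 = 17, R_n = min(1.2×17×8×450, 2.4×16×8×450) = 73.44 kN/bolt; interior L_c = 53 − 18 = 35, R_n = 138.24 kN/bolt. φR_n = 0.75 × (2×73.44 + 4×138.24) = 524.9 kN.
Block shear: shear path 2×[26+2×53] = 2×132 mm, A_gv = 2112, A_nv = 2×(132 − 2.5×20)×8 = 1312 mm²; tension across gage: (48 − 1×20)×8 = 224 mm². R_n = min(0.6×450×1312, 0.6×345×2112) + 1.0×450×224 = min(354.24, 437.18) + 100.8 = 455.04 kN. φR_n = 0.75 × 455.04 = 341.3 kN.
Governing: min(424.3, 524.9, 341.3) = 341.3 kN → block shear.

341.3 kN (block shear governs)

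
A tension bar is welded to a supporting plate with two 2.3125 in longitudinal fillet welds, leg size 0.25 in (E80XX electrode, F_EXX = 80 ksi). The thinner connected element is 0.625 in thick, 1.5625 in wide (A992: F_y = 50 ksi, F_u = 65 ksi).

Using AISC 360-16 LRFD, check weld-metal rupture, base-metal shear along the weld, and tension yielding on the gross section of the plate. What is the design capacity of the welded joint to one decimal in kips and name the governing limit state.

Weld metal: throat = 0.707×0.25 = 0.17675 in, L = 2×2.3125 = 4.625 in. φR_n = 0.75 × 0.6 × 80 × 0.17675 × 4.625 = 29.4 kips.
Base metal shear (0.625 in plate): yield φR_n = 1.0×0.6×50×0.625×4.625 = 86.7 kips; rupture φR_n = 0.75×0.6×65×0.625×4.625 = 84.6 kips; take 84.6 kips (rupture).
Tension yield (gross): A_g = 1.5625×0.625 = 0.97656 in². φR_n = 0.90 × 50 × 0.97656 = 43.9 kips.
Governing: min(29.4, 84.6, 43.9) = 29.4 kips → weld metal.

29.4 kips (weld metal governs)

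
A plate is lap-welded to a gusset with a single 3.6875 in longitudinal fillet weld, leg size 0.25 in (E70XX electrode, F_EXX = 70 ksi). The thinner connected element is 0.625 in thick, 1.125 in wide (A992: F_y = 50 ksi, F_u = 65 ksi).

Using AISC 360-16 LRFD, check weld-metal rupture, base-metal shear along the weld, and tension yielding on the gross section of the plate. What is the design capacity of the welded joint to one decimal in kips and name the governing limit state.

Weld metal: throat = 0.707×0.25 = 0.17675 in, L = 3.6875 in. φR_n = 0.75 × 0.6 × 70 × 0.17675 × 3.6875 = 20.5 kips.
Base metal shear (0.625 in plate): yield φR_n = 1.0×0.6×50×0.625×3.6875 = 69.1 kips; rupture φR_n = 0.75×0.6×65×0.625×3.6875 = 67.4 kips; take 67.4 kips (rupture).
Tension yield (gross): A_g = 1.125×0.625 = 0.70313 in². φR_n = 0.90 × 50 × 0.70313 = 31.6 kips.
Governing: min(20.5, 67.4, 31.6) = 20.5 kips → weld metal.

20.5 kips (weld metal governs)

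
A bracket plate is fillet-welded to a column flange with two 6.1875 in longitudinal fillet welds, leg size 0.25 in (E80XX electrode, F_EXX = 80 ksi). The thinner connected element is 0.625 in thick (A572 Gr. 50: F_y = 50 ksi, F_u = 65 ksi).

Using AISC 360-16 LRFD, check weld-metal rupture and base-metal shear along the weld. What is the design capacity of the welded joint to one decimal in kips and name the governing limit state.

Weld metal: throat = 0.707×0.25 = 0.17675 in, L = 2×6.1875 = 12.375 in. φR_n = 0.75 × 0.6 × 80 × 0.17675 × 12.375 = 78.7 kips.
Base metal shear (0.625 in plate): yield φR_n = 1.0×0.6×50×0.625×12.375 = 232.0 kips; rupture φR_n = 0.75×0.6×65×0.625×12.375 = 226.2 kips; take 226.2 kips (rupture).
Governing: min(78.7, 226.2) = 78.7 kips → weld metal.

78.7 kips (weld metal governs)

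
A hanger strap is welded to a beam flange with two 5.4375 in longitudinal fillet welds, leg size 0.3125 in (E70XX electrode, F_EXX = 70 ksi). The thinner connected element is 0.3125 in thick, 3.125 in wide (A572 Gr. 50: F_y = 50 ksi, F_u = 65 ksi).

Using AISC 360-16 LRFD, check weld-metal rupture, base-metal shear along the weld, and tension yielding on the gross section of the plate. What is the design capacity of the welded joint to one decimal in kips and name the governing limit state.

43.9 kips (gross-section yield governs)

Weld metal: throat = 0.707×0.3125 = 0.22094 in, L = 2×5.4375 = 10.875 in. φR_n = 0.75 × 0.6 × 70 × 0.22094 × 10.875 = 75.7 kips.
Base metal shear (0.3125 in plate): yield φR_n = 1.0×0.6×50×0.3125×10.875 = 102.0 kips; rupture φR_n = 0.75×0.6×65×0.3125×10.875 = 99.4 kips; take 99.4 kips (rupture).
Tension yield (gross): A_g = 3.125×0.3125 = 0.97656 in². φR_n = 0.90 × 50 × 0.97656 = 43.9 kips.
Governing: min(75.7, 99.4, 43.9) = 43.9 kips → gross-section yield.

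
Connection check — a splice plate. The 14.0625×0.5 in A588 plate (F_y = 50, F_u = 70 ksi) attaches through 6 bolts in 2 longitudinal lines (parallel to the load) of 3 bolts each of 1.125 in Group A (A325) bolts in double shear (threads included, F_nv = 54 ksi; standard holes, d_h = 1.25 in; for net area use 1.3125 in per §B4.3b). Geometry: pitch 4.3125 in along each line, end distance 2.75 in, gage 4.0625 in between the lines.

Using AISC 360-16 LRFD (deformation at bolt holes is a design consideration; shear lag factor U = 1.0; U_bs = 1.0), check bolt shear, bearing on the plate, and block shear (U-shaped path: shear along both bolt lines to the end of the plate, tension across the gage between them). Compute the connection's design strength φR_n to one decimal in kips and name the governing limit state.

327.1 kips (block shear governs)

Bolt shear: A_b = π(1.125)²/4 = 0.99402 in². φR_n = 0.75 × 54 × 0.99402 × 6 × 2 = 483.1 kips.
Bearing (0.5 in plate, F_u = 70 ksi): end bolts L_c = 2.75 − 1.25/2 = 2.125, R_n = min(1.2×2.125×0.5×70, 2.4×1.125×0.5×70) = 89.25 kips/bolt; interior L_c = 4.3125 − 1.25 = 3.0625, R_n = 94.5 kips/bolt. φR_n = 0.75 × (2×89.25 + 4×94.5) = 417.4 kips.
Block shear: shear path 2×[2.75+2×4.3125] = 2×11.375 in, A_gv = 11.375, A_nv = 2×(11.375 − 2.5×1.3125)×0.5 = 8.0938 in²; tension across gage: (4.0625 − 1×1.3125)×0.5 = 1.375 in². R_n = min(0.6×70×8.0938, 0.6×50×11.375) + 1.0×70×1.375 = min(339.94, 341.25) + 96.25 = 436.19 kips. φR_n = 0.75 × 436.19 = 327.1 kips.
Governing: min(483.1, 417.4, 327.1) = 327.1 kips → block shear.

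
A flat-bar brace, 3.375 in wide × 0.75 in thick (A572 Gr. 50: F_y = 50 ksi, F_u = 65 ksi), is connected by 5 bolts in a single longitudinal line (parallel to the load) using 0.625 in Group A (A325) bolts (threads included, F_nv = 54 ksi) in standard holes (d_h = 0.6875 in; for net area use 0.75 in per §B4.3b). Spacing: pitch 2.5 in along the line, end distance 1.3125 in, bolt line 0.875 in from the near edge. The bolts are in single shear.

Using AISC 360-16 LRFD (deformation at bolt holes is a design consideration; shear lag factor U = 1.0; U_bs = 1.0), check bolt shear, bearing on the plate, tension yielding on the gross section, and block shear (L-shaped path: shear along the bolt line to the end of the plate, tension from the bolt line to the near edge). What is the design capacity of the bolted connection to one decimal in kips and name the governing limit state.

Bolt shear: A_b = π(0.625)²/4 = 0.3068 in². φR_n = 0.75 × 54 × 0.3068 × 5 × 1 = 62.1 kips.
Bearing (0.75 in plate, F_u = 65 ksi): end bolts L_c = 1.3125 − 0.6875/2 = 0.96875, R_n = min(1.2×0.96875×0.75×65, 2.4×0.625×0.75×65) = 56.672 kips/bolt; interior L_c = 2.5 − 0.6875 = 1.8125, R_n = 73.125 kips/bolt. φR_n = 0.75 × (1×56.672 + 4×73.125) = 261.9 kips.
Tension yield (gross): A_g = 3.375×0.75 = 2.5313 in². φR_n = 0.90 × 50 × 2.5313 = 113.9 kips.
Block shear: shear path 1×[1.3125+4×2.5] = 1×11.3125 in, A_gv = 8.4844, A_nv = 1×(11.3125 − 4.5×0.75)×0.75 = 5.9531 in²; tension to near edge: (0.875 − 0.5×0.75)×0.75 = 0.375 in². R_n = min(0.6×65×5.9531, 0.6×50×8.4844) + 1.0×65×0.375 = min(232.17, 254.53) + 24.375 = 256.55 kips. φR_n = 0.75 × 256.55 = 192.4 kips.
Governing: min(62.1, 261.9, 113.9, 192.4) = 62.1 kips → bolt shear.

62.1 kips (bolt shear governs)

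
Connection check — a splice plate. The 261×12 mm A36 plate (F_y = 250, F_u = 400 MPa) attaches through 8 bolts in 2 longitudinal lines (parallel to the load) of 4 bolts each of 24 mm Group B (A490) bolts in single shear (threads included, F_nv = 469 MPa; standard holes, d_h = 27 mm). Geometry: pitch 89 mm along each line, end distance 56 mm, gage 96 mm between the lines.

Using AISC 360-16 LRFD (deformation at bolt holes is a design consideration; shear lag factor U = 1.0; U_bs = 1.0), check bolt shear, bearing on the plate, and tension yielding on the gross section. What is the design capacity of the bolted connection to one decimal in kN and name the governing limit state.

Bolt shear: A_b = π(24)²/4 = 452.39 mm². φR_n = 0.75 × 469 × 452.39 × 8 × 1 = 1273.0 kN.
Bearing (12 mm plate, F_u = 400 MPa): end bolts L_c = 56 − 27/2 = 42.5, R_n = min(1.2×42.5×12×400, 2.4×24×12×400) = 244.8 kN/bolt; interior L_c = 89 − 27 = 62, R_n = 276.48 kN/bolt. φR_n = 0.75 × (2×244.8 + 6×276.48) = 1611.4 kN.
Tension yield (gross): A_g = 261×12 = 3132 mm². φR_n = 0.90 × 250 × 3132 = 704.7 kN.
Governing: min(1273.0, 1611.4, 704.7) = 704.7 kN → gross-section yield.

704.7 kN (gross-section yield governs)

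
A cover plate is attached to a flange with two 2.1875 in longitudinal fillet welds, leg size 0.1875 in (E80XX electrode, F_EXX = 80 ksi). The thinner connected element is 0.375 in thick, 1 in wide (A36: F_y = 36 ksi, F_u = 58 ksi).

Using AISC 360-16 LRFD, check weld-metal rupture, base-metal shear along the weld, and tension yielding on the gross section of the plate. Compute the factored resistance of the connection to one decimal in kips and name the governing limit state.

Weld metal: throat = 0.707×0.1875 = 0.13256 in, L = 2×2.1875 = 4.375 in. φR_n = 0.75 × 0.6 × 80 × 0.13256 × 4.375 = 20.9 kips.
Base metal shear (0.375 in plate): yield φR_n = 1.0×0.6×36×0.375×4.375 = 35.4 kips; rupture φR_n = 0.75×0.6×58×0.375×4.375 = 42.8 kips; take 35.4 kips (yield).
Tension yield (gross): A_g = 1×0.375 = 0.375 in². φR_n = 0.90 × 36 × 0.375 = 12.2 kips.
Governing: min(20.9, 35.4, 12.2) = 12.2 kips → gross-section yield.

12.2 kips (gross-section yield governs)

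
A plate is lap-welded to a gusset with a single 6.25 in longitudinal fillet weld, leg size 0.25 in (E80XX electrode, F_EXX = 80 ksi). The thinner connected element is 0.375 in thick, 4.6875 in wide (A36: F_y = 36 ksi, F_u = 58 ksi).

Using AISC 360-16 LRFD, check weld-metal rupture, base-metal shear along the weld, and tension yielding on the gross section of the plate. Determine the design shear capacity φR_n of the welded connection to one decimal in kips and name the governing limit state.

39.8 kips (weld metal governs)

Weld metal: throat = 0.707×0.25 = 0.17675 in, L = 6.25 in. φR_n = 0.75 × 0.6 × 80 × 0.17675 × 6.25 = 39.8 kips.
Base metal shear (0.375 in plate): yield φR_n = 1.0×0.6×36×0.375×6.25 = 50.6 kips; rupture φR_n = 0.75×0.6×58×0.375×6.25 = 61.2 kips; take 50.6 kips (yield).
Tension yield (gross): A_g = 4.6875×0.375 = 1.7578 in². φR_n = 0.90 × 36 × 1.7578 = 57.0 kips.
Governing: min(39.8, 50.6, 57.0) = 39.8 kips → weld metal.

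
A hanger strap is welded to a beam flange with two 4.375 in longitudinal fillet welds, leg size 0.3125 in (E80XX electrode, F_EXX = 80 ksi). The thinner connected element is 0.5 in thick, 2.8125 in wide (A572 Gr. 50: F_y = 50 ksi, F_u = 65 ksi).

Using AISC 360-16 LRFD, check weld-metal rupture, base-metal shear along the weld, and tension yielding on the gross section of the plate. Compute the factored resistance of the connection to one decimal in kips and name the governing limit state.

Weld metal: throat = 0.707×0.3125 = 0.22094 in, L = 2×4.375 = 8.75 in. φR_n = 0.75 × 0.6 × 80 × 0.22094 × 8.75 = 69.6 kips.
Base metal shear (0.5 in plate): yield φR_n = 1.0×0.6×50×0.5×8.75 = 131.3 kips; rupture φR_n = 0.75×0.6×65×0.5×8.75 = 128.0 kips; take 128.0 kips (rupture).
Tension yield (gross): A_g = 2.8125×0.5 = 1.4063 in². φR_n = 0.90 × 50 × 1.4063 = 63.3 kips.
Governing: min(69.6, 128.0, 63.3) = 63.3 kips → gross-section yield.

63.3 kips (gross-section yield governs)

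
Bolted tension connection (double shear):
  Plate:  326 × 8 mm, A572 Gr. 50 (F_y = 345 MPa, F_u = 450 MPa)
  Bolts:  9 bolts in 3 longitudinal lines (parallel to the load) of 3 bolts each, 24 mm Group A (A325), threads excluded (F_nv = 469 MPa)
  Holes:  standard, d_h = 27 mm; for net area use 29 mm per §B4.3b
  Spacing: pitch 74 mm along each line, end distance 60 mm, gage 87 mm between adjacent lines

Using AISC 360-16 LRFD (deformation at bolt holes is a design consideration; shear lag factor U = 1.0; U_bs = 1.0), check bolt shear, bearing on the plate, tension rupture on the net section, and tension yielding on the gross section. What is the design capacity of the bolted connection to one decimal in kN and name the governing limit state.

Bolt shear: A_b = π(24)²/4 = 452.39 mm². φR_n = 0.75 × 469 × 452.39 × 9 × 2 = 2864.3 kN.
Bearing (8 mm plate, F_u = 450 MPa): end bolts L_c = 60 − 27/2 = 46.5, R_n = min(1.2×46.5×8×450, 2.4×24×8×450) = 200.88 kN/bolt; interior L_c = 74 − 27 = 47, R_n = 203.04 kN/bolt. φR_n = 0.75 × (3×200.88 + 6×203.04) = 1365.7 kN.
Tension rupture (net): A_n = (326 − 3×29)×8 = 1912 mm² (U = 1.0, A_e = A_n). φR_n = 0.75 × 450 × 1912 = 645.3 kN.
Tension yield (gross): A_g = 326×8 = 2608 mm². φR_n = 0.90 × 345 × 2608 = 809.8 kN.
Governing: min(2864.3, 1365.7, 645.3, 809.8) = 645.3 kN → net-section rupture.

645.3 kN (net-section rupture governs)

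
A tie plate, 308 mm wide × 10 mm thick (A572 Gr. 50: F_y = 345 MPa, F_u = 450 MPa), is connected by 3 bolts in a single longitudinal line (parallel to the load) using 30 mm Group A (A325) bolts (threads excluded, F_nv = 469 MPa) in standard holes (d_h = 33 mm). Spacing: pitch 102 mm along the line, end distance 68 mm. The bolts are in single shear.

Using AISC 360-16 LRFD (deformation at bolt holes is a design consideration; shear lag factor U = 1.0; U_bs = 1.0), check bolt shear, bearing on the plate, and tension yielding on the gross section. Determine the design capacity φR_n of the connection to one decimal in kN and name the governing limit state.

694.6 kN (bearing governs)

Bolt shear: A_b = π(30)²/4 = 706.86 mm². φR_n = 0.75 × 469 × 706.86 × 3 × 1 = 745.9 kN.
Bearing (10 mm plate, F_u = 450 MPa): end bolts L_c = 68 − 33/2 = 51.5, R_n = min(1.2×51.5×10×450, 2.4×30×10×450) = 278.1 kN/bolt; interior L_c = 102 − 33 = 69, R_n = 324 kN/bolt. φR_n = 0.75 × (1×278.1 + 2×324) = 694.6 kN.
Tension yield (gross): A_g = 308×10 = 3080 mm². φR_n = 0.90 × 345 × 3080 = 956.3 kN.
Governing: min(745.9, 694.6, 956.3) = 694.6 kN → bearing.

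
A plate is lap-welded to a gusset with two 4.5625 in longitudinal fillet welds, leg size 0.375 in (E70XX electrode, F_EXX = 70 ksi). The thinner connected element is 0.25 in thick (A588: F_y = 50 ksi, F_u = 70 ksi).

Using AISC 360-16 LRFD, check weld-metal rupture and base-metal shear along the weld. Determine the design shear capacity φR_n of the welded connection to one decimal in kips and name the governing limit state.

Weld metal: throat = 0.707×0.375 = 0.26513 in, L = 2×4.5625 = 9.125 in. φR_n = 0.75 × 0.6 × 70 × 0.26513 × 9.125 = 76.2 kips.
Base metal shear (0.25 in plate): yield φR_n = 1.0×0.6×50×0.25×9.125 = 68.4 kips; rupture φR_n = 0.75×0.6×70×0.25×9.125 = 71.9 kips; take 68.4 kips (yield).
Governing: min(76.2, 68.4) = 68.4 kips → base-metal shear.

68.4 kips (base-metal shear governs)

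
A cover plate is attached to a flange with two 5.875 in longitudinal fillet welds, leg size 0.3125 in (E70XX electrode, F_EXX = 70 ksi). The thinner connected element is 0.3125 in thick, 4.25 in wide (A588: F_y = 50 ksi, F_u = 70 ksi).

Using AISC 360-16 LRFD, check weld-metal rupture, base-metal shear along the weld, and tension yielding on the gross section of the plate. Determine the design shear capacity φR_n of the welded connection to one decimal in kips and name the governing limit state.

59.8 kips (gross-section yield governs)

Weld metal: throat = 0.707×0.3125 = 0.22094 in, L = 2×5.875 = 11.75 in. φR_n = 0.75 × 0.6 × 70 × 0.22094 × 11.75 = 81.8 kips.
Base metal shear (0.3125 in plate): yield φR_n = 1.0×0.6×50×0.3125×11.75 = 110.2 kips; rupture φR_n = 0.75×0.6×70×0.3125×11.75 = 115.7 kips; take 110.2 kips (yield).
Tension yield (gross): A_g = 4.25×0.3125 = 1.3281 in². φR_n = 0.90 × 50 × 1.3281 = 59.8 kips.
Governing: min(81.8, 110.2, 59.8) = 59.8 kips → gross-section yield.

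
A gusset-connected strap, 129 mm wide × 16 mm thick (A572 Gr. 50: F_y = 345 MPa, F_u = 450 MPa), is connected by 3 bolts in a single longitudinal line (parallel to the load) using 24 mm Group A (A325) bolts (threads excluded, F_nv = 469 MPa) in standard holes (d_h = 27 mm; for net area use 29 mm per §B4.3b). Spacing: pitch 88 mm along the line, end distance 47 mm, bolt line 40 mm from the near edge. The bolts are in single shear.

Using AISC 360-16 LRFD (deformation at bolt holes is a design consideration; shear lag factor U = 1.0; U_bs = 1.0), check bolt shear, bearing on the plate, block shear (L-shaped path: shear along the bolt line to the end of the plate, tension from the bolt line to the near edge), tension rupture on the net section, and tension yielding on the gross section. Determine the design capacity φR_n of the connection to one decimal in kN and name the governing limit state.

Bolt shear: A_b = π(24)²/4 = 452.39 mm². φR_n = 0.75 × 469 × 452.39 × 3 × 1 = 477.4 kN.
Bearing (16 mm plate, F_u = 450 MPa): end bolts L_c = 47 − 27/2 = 33.5, R_n = min(1.2×33.5×16×450, 2.4×24×16×450) = 289.44 kN/bolt; interior L_c = 88 − 27 = 61, R_n = 414.72 kN/bolt. φR_n = 0.75 × (1×289.44 + 2×414.72) = 839.2 kN.
Block shear: shear path 1×[47+2×88] = 1×223 mm, A_gv = 3568, A_nv = 1×(223 − 2.5×29)×16 = 2408 mm²; tension to near edge: (40 − 0.5×29)×16 = 408 mm². R_n = min(0.6×450×2408, 0.6×345×3568) + 1.0×450×408 = min(650.16, 738.58) + 183.6 = 833.76 kN. φR_n = 0.75 × 833.76 = 625.3 kN.
Tension rupture (net): A_n = (129 − 1×29)×16 = 1600 mm² (U = 1.0, A_e = A_n). φR_n = 0.75 × 450 × 1600 = 540.0 kN.
Tension yield (gross): A_g = 129×16 = 2064 mm². φR_n = 0.90 × 345 × 2064 = 640.9 kN.
Governing: min(477.4, 839.2, 625.3, 540.0, 640.9) = 477.4 kN → bolt shear.

477.4 kN (bolt shear governs)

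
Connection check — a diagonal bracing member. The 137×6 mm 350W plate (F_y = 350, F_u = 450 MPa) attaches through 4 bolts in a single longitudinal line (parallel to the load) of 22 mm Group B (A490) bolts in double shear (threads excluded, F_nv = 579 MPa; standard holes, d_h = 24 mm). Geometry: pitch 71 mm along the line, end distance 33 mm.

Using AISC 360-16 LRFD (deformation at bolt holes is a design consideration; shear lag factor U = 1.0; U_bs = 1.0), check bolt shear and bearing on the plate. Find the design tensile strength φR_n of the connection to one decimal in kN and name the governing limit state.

371.8 kN (bearing governs)

Bolt shear: A_b = π(22)²/4 = 380.13 mm². φR_n = 0.75 × 579 × 380.13 × 4 × 2 = 1320.6 kN.
Bearing (6 mm plate, F_u = 450 MPa): end bolts L_c = 33 − 24/2 = 21, R_n = min(1.2×21×6×450, 2.4×22×6×450) = 68.04 kN/bolt; interior L_c = 71 − 24 = 47, R_n = 142.56 kN/bolt. φR_n = 0.75 × (1×68.04 + 3×142.56) = 371.8 kN.
Governing: min(1320.6, 371.8) = 371.8 kN → bearing.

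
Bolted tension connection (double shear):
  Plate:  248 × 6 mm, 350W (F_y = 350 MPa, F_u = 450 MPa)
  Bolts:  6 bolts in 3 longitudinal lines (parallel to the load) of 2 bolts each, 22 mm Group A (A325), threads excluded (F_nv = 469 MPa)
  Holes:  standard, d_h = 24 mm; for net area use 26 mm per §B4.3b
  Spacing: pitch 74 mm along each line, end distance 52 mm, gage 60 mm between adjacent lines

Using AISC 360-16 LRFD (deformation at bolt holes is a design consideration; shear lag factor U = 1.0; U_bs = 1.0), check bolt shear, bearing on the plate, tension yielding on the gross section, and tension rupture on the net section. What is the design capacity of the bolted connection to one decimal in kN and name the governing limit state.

Bolt shear: A_b = π(22)²/4 = 380.13 mm². φR_n = 0.75 × 469 × 380.13 × 6 × 2 = 1604.5 kN.
Bearing (6 mm plate, F_u = 450 MPa): end bolts L_c = 52 − 24/2 = 40, R_n = min(1.2×40×6×450, 2.4×22×6×450) = 129.6 kN/bolt; interior L_c = 74 − 24 = 50, R_n = 142.56 kN/bolt. φR_n = 0.75 × (3×129.6 + 3×142.56) = 612.4 kN.
Tension yield (gross): A_g = 248×6 = 1488 mm². φR_n = 0.90 × 350 × 1488 = 468.7 kN.
Tension rupture (net): A_n = (248 − 3×26)×6 = 1020 mm² (U = 1.0, A_e = A_n). φR_n = 0.75 × 450 × 1020 = 344.3 kN.
Governing: min(1604.5, 612.4, 468.7, 344.3) = 344.3 kN → net-section rupture.

344.3 kN (net-section rupture governs)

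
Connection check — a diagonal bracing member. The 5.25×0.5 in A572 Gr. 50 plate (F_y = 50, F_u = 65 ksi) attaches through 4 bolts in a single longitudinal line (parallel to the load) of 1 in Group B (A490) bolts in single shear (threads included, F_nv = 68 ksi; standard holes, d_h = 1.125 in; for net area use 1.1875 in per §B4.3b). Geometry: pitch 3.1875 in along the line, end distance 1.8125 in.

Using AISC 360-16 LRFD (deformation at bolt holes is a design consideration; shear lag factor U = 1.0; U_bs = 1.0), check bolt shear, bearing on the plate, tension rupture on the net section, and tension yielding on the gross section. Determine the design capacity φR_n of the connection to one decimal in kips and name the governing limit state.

Bolt shear: A_b = π(1)²/4 = 0.7854 in². φR_n = 0.75 × 68 × 0.7854 × 4 × 1 = 160.2 kips.
Bearing (0.5 in plate, F_u = 65 ksi): end bolts L_c = 1.8125 − 1.125/2 = 1.25, R_n = min(1.2×1.25×0.5×65, 2.4×1×0.5×65) = 48.75 kips/bolt; interior L_c = 3.1875 − 1.125 = 2.0625, R_n = 78 kips/bolt. φR_n = 0.75 × (1×48.75 + 3×78) = 212.1 kips.
Tension rupture (net): A_n = (5.25 − 1×1.1875)×0.5 = 2.0313 in² (U = 1.0, A_e = A_n). φR_n = 0.75 × 65 × 2.0313 = 99.0 kips.
Tension yield (gross): A_g = 5.25×0.5 = 2.625 in². φR_n = 0.90 × 50 × 2.625 = 118.1 kips.
Governing: min(160.2, 212.1, 99.0, 118.1) = 99.0 kips → net-section rupture.

99.0 kips (net-section rupture governs)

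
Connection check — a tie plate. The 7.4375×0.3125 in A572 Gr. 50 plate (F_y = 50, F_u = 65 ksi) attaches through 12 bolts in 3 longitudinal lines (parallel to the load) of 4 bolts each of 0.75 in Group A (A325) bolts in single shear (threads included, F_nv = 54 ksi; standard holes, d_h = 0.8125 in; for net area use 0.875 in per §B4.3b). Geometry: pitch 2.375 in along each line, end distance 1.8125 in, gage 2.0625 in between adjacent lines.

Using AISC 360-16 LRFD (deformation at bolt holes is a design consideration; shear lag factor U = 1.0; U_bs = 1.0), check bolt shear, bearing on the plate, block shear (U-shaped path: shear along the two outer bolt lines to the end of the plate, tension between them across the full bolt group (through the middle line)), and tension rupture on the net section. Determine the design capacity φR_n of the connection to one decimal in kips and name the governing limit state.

73.3 kips (net-section rupture governs)

Bolt shear: A_b = π(0.75)²/4 = 0.44179 in². φR_n = 0.75 × 54 × 0.44179 × 12 × 1 = 214.7 kips.
Bearing (0.3125 in plate, F_u = 65 ksi): end bolts L_c = 1.8125 − 0.8125/2 = 1.40625, R_n = min(1.2×1.40625×0.3125×65, 2.4×0.75×0.3125×65) = 34.277 kips/bolt; interior L_c = 2.375 − 0.8125 = 1.5625, R_n = 36.563 kips/bolt. φR_n = 0.75 × (3×34.277 + 9×36.563) = 323.9 kips.
Block shear: shear path 2×[1.8125+3×2.375] = 2×8.9375 in, A_gv = 5.5859, A_nv = 2×(8.9375 − 3.5×0.875)×0.3125 = 3.6719 in²; tension across gage: (4.125 − 2×0.875)×0.3125 = 0.74219 in². R_n = min(0.6×65×3.6719, 0.6×50×5.5859) + 1.0×65×0.74219 = min(143.2, 167.58) + 48.242 = 191.44 kips. φR_n = 0.75 × 191.44 = 143.6 kips.
Tension rupture (net): A_n = (7.4375 − 3×0.875)×0.3125 = 1.5039 in² (U = 1.0, A_e = A_n). φR_n = 0.75 × 65 × 1.5039 = 73.3 kips.
Governing: min(214.7, 323.9, 143.6, 73.3) = 73.3 kips → net-section rupture.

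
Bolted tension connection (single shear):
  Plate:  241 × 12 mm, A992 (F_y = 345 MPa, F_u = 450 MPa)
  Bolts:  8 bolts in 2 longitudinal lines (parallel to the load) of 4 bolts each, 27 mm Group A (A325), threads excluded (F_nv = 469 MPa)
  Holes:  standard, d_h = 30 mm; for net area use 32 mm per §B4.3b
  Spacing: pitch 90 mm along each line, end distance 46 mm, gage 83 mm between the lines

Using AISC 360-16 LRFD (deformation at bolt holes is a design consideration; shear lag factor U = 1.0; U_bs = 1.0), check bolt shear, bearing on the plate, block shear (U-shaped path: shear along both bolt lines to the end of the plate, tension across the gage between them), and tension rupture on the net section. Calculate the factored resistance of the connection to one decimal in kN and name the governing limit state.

Bolt shear: A_b = π(27)²/4 = 572.56 mm². φR_n = 0.75 × 469 × 572.56 × 8 × 1 = 1611.2 kN.
Bearing (12 mm plate, F_u = 450 MPa): end bolts L_c = 46 − 30/2 = 31, R_n = min(1.2×31×12×450, 2.4×27×12×450) = 200.88 kN/bolt; interior L_c = 90 − 30 = 60, R_n = 349.92 kN/bolt. φR_n = 0.75 × (2×200.88 + 6×349.92) = 1876.0 kN.
Block shear: shear path 2×[46+3×90] = 2×316 mm, A_gv = 7584, A_nv = 2×(316 − 3.5×32)×12 = 4896 mm²; tension across gage: (83 − 1×32)×12 = 612 mm². R_n = min(0.6×450×4896, 0.6×345×7584) + 1.0×450×612 = min(1321.9, 1569.9) + 275.4 = 1597.3 kN. φR_n = 0.75 × 1597.3 = 1198.0 kN.
Tension rupture (net): A_n = (241 − 2×32)×12 = 2124 mm² (U = 1.0, A_e = A_n). φR_n = 0.75 × 450 × 2124 = 716.9 kN.
Governing: min(1611.2, 1876.0, 1198.0, 716.9) = 716.9 kN → net-section rupture.

716.9 kN (net-section rupture governs)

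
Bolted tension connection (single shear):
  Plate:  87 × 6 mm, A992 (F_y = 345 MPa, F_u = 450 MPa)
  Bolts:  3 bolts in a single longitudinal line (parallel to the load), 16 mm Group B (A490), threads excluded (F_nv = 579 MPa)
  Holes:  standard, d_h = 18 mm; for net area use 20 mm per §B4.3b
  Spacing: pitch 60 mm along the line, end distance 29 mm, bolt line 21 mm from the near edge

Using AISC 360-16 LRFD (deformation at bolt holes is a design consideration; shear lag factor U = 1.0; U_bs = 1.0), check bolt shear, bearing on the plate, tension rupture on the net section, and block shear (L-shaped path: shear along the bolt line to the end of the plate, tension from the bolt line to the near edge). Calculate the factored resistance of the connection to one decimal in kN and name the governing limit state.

135.7 kN (net-section rupture governs)

Bolt shear: A_b = π(16)²/4 = 201.06 mm². φR_n = 0.75 × 579 × 201.06 × 3 × 1 = 261.9 kN.
Bearing (6 mm plate, F_u = 450 MPa): end bolts L_c = 29 − 18/2 = 20, R_n = min(1.2×20×6×450, 2.4×16×6×450) = 64.8 kN/bolt; interior L_c = 60 − 18 = 42, R_n = 103.68 kN/bolt. φR_n = 0.75 × (1×64.8 + 2×103.68) = 204.1 kN.
Tension rupture (net): A_n = (87 − 1×20)×6 = 402 mm² (U = 1.0, A_e = A_n). φR_n = 0.75 × 450 × 402 = 135.7 kN.
Block shear: shear path 1×[29+2×60] = 1×149 mm, A_gv = 894, A_nv = 1×(149 − 2.5×20)×6 = 594 mm²; tension to near edge: (21 − 0.5×20)×6 = 66 mm². R_n = min(0.6×450×594, 0.6×345×894) + 1.0×450×66 = min(160.38, 185.06) + 29.7 = 190.08 kN. φR_n = 0.75 × 190.08 = 142.6 kN.
Governing: min(261.9, 204.1, 135.7, 142.6) = 135.7 kN → net-section rupture.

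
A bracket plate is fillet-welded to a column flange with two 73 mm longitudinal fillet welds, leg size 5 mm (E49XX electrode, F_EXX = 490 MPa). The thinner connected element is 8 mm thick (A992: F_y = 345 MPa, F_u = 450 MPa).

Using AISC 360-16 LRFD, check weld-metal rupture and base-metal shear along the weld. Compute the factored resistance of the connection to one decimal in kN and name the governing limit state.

Weld metal: throat = 0.707×5 = 3.535 mm, L = 2×73 = 146 mm. φR_n = 0.75 × 0.6 × 490 × 3.535 × 146 = 113.8 kN.
Base metal shear (8 mm plate): yield φR_n = 1.0×0.6×345×8×146 = 241.8 kN; rupture φR_n = 0.75×0.6×450×8×146 = 236.5 kN; take 236.5 kN (rupture).
Governing: min(113.8, 236.5) = 113.8 kN → weld metal.

113.8 kN (weld metal governs)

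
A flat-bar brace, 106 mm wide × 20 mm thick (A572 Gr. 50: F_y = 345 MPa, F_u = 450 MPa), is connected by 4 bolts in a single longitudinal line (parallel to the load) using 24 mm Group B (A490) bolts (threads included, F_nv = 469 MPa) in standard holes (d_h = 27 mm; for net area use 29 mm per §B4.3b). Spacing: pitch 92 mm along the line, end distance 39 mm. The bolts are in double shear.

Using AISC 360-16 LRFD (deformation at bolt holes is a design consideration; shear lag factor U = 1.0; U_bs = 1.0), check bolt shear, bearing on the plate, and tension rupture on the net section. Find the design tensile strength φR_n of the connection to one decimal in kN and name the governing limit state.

519.8 kN (net-section rupture governs)

Bolt shear: A_b = π(24)²/4 = 452.39 mm². φR_n = 0.75 × 469 × 452.39 × 4 × 2 = 1273.0 kN.
Bearing (20 mm plate, F_u = 450 MPa): end bolts L_c = 39 − 27/2 = 25.5, R_n = min(1.2×25.5×20×450, 2.4×24×20×450) = 275.4 kN/bolt; interior L_c = 92 − 27 = 65, R_n = 518.4 kN/bolt. φR_n = 0.75 × (1×275.4 + 3×518.4) = 1373.0 kN.
Tension rupture (net): A_n = (106 − 1×29)×20 = 1540 mm² (U = 1.0, A_e = A_n). φR_n = 0.75 × 450 × 1540 = 519.8 kN.
Governing: min(1273.0, 1373.0, 519.8) = 519.8 kN → net-section rupture.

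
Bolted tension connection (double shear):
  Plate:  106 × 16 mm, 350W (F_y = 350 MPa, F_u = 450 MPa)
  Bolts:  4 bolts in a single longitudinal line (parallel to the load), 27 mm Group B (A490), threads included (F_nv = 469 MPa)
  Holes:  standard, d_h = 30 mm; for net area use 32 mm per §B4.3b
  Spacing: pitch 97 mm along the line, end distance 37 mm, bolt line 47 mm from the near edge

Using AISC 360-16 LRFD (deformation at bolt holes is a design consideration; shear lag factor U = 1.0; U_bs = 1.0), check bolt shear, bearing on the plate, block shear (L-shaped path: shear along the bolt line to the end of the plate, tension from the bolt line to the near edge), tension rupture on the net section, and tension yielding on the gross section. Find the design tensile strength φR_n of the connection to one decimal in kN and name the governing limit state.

399.6 kN (net-section rupture governs)

Bolt shear: A_b = π(27)²/4 = 572.56 mm². φR_n = 0.75 × 469 × 572.56 × 4 × 2 = 1611.2 kN.
Bearing (16 mm plate, F_u = 450 MPa): end bolts L_c = 37 − 30/2 = 22, R_n = min(1.2×22×16×450, 2.4×27×16×450) = 190.08 kN/bolt; interior L_c = 97 − 30 = 67, R_n = 466.56 kN/bolt. φR_n = 0.75 × (1×190.08 + 3×466.56) = 1192.3 kN.
Block shear: shear path 1×[37+3×97] = 1×328 mm, A_gv = 5248, A_nv = 1×(328 − 3.5×32)×16 = 3456 mm²; tension to near edge: (47 − 0.5×32)×16 = 496 mm². R_n = min(0.6×450×3456, 0.6×350×5248) + 1.0×450×496 = min(933.12, 1102.1) + 223.2 = 1156.3 kN. φR_n = 0.75 × 1156.3 = 867.2 kN.
Tension rupture (net): A_n = (106 − 1×32)×16 = 1184 mm² (U = 1.0, A_e = A_n). φR_n = 0.75 × 450 × 1184 = 399.6 kN.
Tension yield (gross): A_g = 106×16 = 1696 mm². φR_n = 0.90 × 350 × 1696 = 534.2 kN.
Governing: min(1611.2, 1192.3, 867.2, 399.6, 534.2) = 399.6 kN → net-section rupture.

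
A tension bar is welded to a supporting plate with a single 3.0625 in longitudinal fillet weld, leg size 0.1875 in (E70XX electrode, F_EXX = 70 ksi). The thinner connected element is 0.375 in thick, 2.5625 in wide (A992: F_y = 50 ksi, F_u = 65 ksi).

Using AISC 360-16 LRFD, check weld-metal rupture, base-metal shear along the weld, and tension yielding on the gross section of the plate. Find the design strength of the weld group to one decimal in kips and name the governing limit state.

12.8 kips (weld metal governs)

Weld metal: throat = 0.707×0.1875 = 0.13256 in, L = 3.0625 in. φR_n = 0.75 × 0.6 × 70 × 0.13256 × 3.0625 = 12.8 kips.
Base metal shear (0.375 in plate): yield φR_n = 1.0×0.6×50×0.375×3.0625 = 34.5 kips; rupture φR_n = 0.75×0.6×65×0.375×3.0625 = 33.6 kips; take 33.6 kips (rupture).
Tension yield (gross): A_g = 2.5625×0.375 = 0.96094 in². φR_n = 0.90 × 50 × 0.96094 = 43.2 kips.
Governing: min(12.8, 33.6, 43.2) = 12.8 kips → weld metal.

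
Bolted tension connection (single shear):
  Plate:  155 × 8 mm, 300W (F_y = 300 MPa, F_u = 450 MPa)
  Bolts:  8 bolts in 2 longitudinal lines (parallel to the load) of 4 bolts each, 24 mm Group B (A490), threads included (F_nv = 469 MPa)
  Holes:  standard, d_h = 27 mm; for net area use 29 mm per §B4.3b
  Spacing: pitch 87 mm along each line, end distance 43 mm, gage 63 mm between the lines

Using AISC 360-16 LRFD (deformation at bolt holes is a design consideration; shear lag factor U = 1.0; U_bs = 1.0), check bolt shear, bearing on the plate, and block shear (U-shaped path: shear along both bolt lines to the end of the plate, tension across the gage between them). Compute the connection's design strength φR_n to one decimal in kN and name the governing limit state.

Bolt shear: A_b = π(24)²/4 = 452.39 mm². φR_n = 0.75 × 469 × 452.39 × 8 × 1 = 1273.0 kN.
Bearing (8 mm plate, F_u = 450 MPa): end bolts L_c = 43 − 27/2 = 29.5, R_n = min(1.2×29.5×8×450, 2.4×24×8×450) = 127.44 kN/bolt; interior L_c = 87 − 27 = 60, R_n = 207.36 kN/bolt. φR_n = 0.75 × (2×127.44 + 6×207.36) = 1124.3 kN.
Block shear: shear path 2×[43+3×87] = 2×304 mm, A_gv = 4864, A_nv = 2×(304 − 3.5×29)×8 = 3240 mm²; tension across gage: (63 − 1×29)×8 = 272 mm². R_n = min(0.6×450×3240, 0.6×300×4864) + 1.0×450×272 = min(874.8, 875.52) + 122.4 = 997.2 kN. φR_n = 0.75 × 997.2 = 747.9 kN.
Governing: min(1273.0, 1124.3, 747.9) = 747.9 kN → block shear.

747.9 kN (block shear governs)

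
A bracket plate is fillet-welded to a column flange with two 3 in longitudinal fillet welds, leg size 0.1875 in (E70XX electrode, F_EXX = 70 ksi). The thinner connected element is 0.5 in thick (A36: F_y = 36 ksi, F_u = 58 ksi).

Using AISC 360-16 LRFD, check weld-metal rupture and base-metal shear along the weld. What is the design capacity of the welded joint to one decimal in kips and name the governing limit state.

25.1 kips (weld metal governs)

Weld metal: throat = 0.707×0.1875 = 0.13256 in, L = 2×3 = 6 in. φR_n = 0.75 × 0.6 × 70 × 0.13256 × 6 = 25.1 kips.
Base metal shear (0.5 in plate): yield φR_n = 1.0×0.6×36×0.5×6 = 64.8 kips; rupture φR_n = 0.75×0.6×58×0.5×6 = 78.3 kips; take 64.8 kips (yield).
Governing: min(25.1, 64.8) = 25.1 kips → weld metal.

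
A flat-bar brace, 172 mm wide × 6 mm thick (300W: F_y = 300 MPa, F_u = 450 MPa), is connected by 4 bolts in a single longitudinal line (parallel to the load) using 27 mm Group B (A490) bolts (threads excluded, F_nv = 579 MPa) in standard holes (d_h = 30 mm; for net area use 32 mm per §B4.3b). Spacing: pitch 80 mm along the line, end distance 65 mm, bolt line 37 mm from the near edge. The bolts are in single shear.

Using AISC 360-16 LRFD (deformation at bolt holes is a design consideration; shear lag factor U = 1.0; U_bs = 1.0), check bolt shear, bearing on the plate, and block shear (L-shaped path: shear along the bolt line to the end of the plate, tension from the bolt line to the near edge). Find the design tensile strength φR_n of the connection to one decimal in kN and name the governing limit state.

Bolt shear: A_b = π(27)²/4 = 572.56 mm². φR_n = 0.75 × 579 × 572.56 × 4 × 1 = 994.5 kN.
Bearing (6 mm plate, F_u = 450 MPa): end bolts L_c = 65 − 30/2 = 50, R_n = min(1.2×50×6×450, 2.4×27×6×450) = 162 kN/bolt; interior L_c = 80 − 30 = 50, R_n = 162 kN/bolt. φR_n = 0.75 × (1×162 + 3×162) = 486.0 kN.
Block shear: shear path 1×[65+3×80] = 1×305 mm, A_gv = 1830, A_nv = 1×(305 − 3.5×32)×6 = 1158 mm²; tension to near edge: (37 − 0.5×32)×6 = 126 mm². R_n = min(0.6×450×1158, 0.6×300×1830) + 1.0×450×126 = min(312.66, 329.4) + 56.7 = 369.36 kN. φR_n = 0.75 × 369.36 = 277.0 kN.
Governing: min(994.5, 486.0, 277.0) = 277.0 kN → block shear.

277.0 kN (block shear governs)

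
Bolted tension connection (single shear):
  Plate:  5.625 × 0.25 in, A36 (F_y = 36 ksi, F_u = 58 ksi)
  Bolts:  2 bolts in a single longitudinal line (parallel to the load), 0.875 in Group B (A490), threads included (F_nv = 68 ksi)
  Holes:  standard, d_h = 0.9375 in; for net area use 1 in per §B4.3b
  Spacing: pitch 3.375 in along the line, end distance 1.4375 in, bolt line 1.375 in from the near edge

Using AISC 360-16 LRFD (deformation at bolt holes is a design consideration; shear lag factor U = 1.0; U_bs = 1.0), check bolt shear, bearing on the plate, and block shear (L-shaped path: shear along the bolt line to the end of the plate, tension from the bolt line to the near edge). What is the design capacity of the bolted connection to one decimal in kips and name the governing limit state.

29.0 kips (block shear governs)

Bolt shear: A_b = π(0.875)²/4 = 0.60132 in². φR_n = 0.75 × 68 × 0.60132 × 2 × 1 = 61.3 kips.
Bearing (0.25 in plate, F_u = 58 ksi): end bolts L_c = 1.4375 − 0.9375/2 = 0.96875, R_n = min(1.2×0.96875×0.25×58, 2.4×0.875×0.25×58) = 16.856 kips/bolt; interior L_c = 3.375 − 0.9375 = 2.4375, R_n = 30.45 kips/bolt. φR_n = 0.75 × (1×16.856 + 1×30.45) = 35.5 kips.
Block shear: shear path 1×[1.4375+1×3.375] = 1×4.8125 in, A_gv = 1.2031, A_nv = 1×(4.8125 − 1.5×1)×0.25 = 0.82813 in²; tension to near edge: (1.375 − 0.5×1)×0.25 = 0.21875 in². R_n = min(0.6×58×0.82813, 0.6×36×1.2031) + 1.0×58×0.21875 = min(28.819, 25.987) + 12.688 = 38.675 kips. φR_n = 0.75 × 38.675 = 29.0 kips.
Governing: min(61.3, 35.5, 29.0) = 29.0 kips → block shear.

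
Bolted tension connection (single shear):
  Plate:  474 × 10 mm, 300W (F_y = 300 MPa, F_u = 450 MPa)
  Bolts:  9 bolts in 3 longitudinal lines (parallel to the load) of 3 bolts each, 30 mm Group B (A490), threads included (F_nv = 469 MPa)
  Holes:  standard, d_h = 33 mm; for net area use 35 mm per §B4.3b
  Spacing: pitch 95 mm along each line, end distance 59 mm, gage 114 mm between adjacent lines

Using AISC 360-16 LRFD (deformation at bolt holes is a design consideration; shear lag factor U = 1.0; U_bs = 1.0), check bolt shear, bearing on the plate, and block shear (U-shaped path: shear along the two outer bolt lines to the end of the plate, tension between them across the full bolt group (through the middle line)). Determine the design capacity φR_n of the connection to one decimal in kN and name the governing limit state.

Bolt shear: A_b = π(30)²/4 = 706.86 mm². φR_n = 0.75 × 469 × 706.86 × 9 × 1 = 2237.7 kN.
Bearing (10 mm plate, F_u = 450 MPa): end bolts L_c = 59 − 33/2 = 42.5, R_n = min(1.2×42.5×10×450, 2.4×30×10×450) = 229.5 kN/bolt; interior L_c = 95 − 33 = 62, R_n = 324 kN/bolt. φR_n = 0.75 × (3×229.5 + 6×324) = 1974.4 kN.
Block shear: shear path 2×[59+2×95] = 2×249 mm, A_gv = 4980, A_nv = 2×(249 − 2.5×35)×10 = 3230 mm²; tension across gage: (228 − 2×35)×10 = 1580 mm². R_n = min(0.6×450×3230, 0.6×300×4980) + 1.0×450×1580 = min(872.1, 896.4) + 711 = 1583.1 kN. φR_n = 0.75 × 1583.1 = 1187.3 kN.
Governing: min(2237.7, 1974.4, 1187.3) = 1187.3 kN → block shear.

1187.3 kN (block shear governs)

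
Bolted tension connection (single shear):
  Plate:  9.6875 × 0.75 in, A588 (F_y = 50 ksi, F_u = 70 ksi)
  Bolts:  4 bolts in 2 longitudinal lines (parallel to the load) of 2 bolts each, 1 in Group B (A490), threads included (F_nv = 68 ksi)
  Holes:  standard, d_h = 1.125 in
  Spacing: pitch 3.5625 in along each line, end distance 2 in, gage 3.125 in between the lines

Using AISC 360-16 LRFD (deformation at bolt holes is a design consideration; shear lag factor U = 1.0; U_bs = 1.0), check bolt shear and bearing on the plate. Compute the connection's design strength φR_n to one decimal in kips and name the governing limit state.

Bolt shear: A_b = π(1)²/4 = 0.7854 in². φR_n = 0.75 × 68 × 0.7854 × 4 × 1 = 160.2 kips.
Bearing (0.75 in plate, F_u = 70 ksi): end bolts L_c = 2 − 1.125/2 = 1.4375, R_n = min(1.2×1.4375×0.75×70, 2.4×1×0.75×70) = 90.563 kips/bolt; interior L_c = 3.5625 − 1.125 = 2.4375, R_n = 126 kips/bolt. φR_n = 0.75 × (2×90.563 + 2×126) = 324.8 kips.
Governing: min(160.2, 324.8) = 160.2 kips → bolt shear.

160.2 kips (bolt shear governs)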